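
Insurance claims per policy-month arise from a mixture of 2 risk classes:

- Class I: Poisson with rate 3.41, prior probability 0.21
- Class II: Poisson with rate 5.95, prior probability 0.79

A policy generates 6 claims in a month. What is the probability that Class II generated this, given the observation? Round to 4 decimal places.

Apply Bayes' rule: the posterior for each component is proportional to its prior times its likelihood at x.
Evaluate each component's likelihood at the observed value:
  L_I = e^(−3.41)·3.41^6/6! = 0.0721522
  L_II = e^(−5.95)·5.95^6/6! = 0.160589
Unnormalised posteriors:
  π_I·L_I = 0.21 × 0.0721522 = 0.015152
  π_II·L_II = 0.79 × 0.160589 = 0.126866
Sum: 0.015152 + 0.126866 = 0.142018
Responsibility of Class II: 0.126866 / 0.142018 ≈ 0.8933

0.8933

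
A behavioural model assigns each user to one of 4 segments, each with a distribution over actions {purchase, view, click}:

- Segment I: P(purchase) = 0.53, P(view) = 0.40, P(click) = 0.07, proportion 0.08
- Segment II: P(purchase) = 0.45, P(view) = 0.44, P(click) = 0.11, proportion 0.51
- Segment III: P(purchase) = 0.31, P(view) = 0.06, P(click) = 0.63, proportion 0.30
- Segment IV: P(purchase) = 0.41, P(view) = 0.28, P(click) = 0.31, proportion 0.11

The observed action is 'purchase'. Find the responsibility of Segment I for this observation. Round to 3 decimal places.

0.103

Apply Bayes' rule: the posterior for each component is proportional to its prior times its likelihood at x.
Component likelihoods at x = 'purchase':
  f_I = 0.53
  f_II = 0.45
  f_III = 0.31
  f_IV = 0.41
Multiply by the mixture weights:
  π_I·f_I = 0.08 × 0.53 = 0.0424
  π_II·f_II = 0.51 × 0.45 = 0.2295
  π_III·f_III = 0.30 × 0.31 = 0.093
  π_IV·f_IV = 0.11 × 0.41 = 0.0451
Sum: 0.0424 + 0.2295 + 0.093 + 0.0451 = 0.41
Responsibility of Segment I: 0.0424 / 0.41 ≈ 0.103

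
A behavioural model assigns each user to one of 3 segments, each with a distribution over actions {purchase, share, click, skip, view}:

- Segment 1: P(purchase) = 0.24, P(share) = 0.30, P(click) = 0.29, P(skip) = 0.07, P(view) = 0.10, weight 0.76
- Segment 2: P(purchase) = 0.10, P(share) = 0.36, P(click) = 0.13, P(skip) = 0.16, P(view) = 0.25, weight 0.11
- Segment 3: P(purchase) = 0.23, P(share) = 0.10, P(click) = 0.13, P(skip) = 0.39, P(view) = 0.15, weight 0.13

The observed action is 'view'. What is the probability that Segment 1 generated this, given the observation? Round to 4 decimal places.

Posterior ∝ prior × likelihood, so P(k | x) ∝ π_k f_k(x); normalise over all components.
Component likelihoods at x = 'view':
  f_1 = 0.1
  f_2 = 0.25
  f_3 = 0.15
Prior × likelihood for each component:
  π_1·f_1 = 0.76 × 0.1 = 0.076
  π_2·f_2 = 0.11 × 0.25 = 0.0275
  π_3·f_3 = 0.13 × 0.15 = 0.0195
Denominator: 0.076 + 0.0275 + 0.0195 = 0.123
P(Segment 1 | x) = 0.076 / 0.123 ≈ 0.6179

0.6179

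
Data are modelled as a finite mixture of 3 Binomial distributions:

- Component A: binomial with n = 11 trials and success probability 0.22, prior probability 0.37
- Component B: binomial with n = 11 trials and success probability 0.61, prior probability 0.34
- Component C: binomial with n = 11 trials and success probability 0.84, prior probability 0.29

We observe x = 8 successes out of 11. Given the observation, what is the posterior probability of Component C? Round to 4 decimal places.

The responsibility of component k is w_k f_k(x) divided by Σ_j w_j f_j(x).
Evaluate each component's likelihood at the observed value:
  f_A = 0.000429684
  f_B = 0.187636
  f_C = 0.167524
Weight by the priors:
  w_A·f_A = 0.37 × 0.000429684 = 0.000158983
  w_B·f_B = 0.34 × 0.187636 = 0.0637963
  w_C·f_C = 0.29 × 0.167524 = 0.0485821
Sum: 0.000158983 + 0.0637963 + 0.0485821 = 0.112537
P(Component C | the observation) = 0.0485821 / 0.112537 ≈ 0.4317

0.4317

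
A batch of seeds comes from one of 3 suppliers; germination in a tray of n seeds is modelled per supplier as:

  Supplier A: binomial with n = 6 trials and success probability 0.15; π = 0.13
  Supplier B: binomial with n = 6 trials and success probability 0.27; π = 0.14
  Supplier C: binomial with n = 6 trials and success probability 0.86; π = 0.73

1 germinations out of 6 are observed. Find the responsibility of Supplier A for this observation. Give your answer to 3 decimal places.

P(component k | x) = π_k·f_k(x) / marginal(x), where marginal(x) = Σ_j π_j·f_j(x).
Component likelihoods at x = 1 germinations out of 6:
  f_A = C(6,1)·0.15^1·0.85^5 = 6·0.15·0.443705 = 0.399335
  f_B = C(6,1)·0.27^1·0.73^5 = 6·0.27·0.207307 = 0.335838
  f_C = C(6,1)·0.86^1·0.14^5 = 6·0.86·5.37824e-05 = 0.000277517
Unnormalised posteriors:
  π_A·f_A = 0.13 × 0.399335 = 0.0519135
  π_B·f_B = 0.14 × 0.335838 = 0.0470173
  π_C·f_C = 0.73 × 0.000277517 = 0.000202588
Marginal: 0.0519135 + 0.0470173 + 0.000202588 = 0.0991334
P(Supplier A | data) ≈ 0.524

0.524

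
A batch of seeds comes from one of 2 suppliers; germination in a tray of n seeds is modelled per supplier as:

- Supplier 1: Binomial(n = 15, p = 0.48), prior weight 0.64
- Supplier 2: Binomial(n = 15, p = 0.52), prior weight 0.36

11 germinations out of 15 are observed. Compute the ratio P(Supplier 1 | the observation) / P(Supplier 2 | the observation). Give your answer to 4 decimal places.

The posterior odds equal the prior odds times the likelihood ratio: (w_i/w_j)·(f_i(x)/f_j(x)).
Binomial probabilities:
  f_1 = 0.0311028
  f_2 = 0.0544671
Odds = (0.64/0.36) × (0.0311028/0.0544671) = 1.77778 × 0.571038 ≈ 1.0152

1.0152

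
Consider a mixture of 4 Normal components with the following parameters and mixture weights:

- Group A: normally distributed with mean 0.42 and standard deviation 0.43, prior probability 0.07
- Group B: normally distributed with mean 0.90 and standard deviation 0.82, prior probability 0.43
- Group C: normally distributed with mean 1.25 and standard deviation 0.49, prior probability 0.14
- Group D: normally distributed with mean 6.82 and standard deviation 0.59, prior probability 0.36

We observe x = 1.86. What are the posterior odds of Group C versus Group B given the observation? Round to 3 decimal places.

The posterior odds equal the prior odds times the likelihood ratio: (P(Z=i)/P(Z=j))·(f_i(x)/f_j(x)).
Component likelihoods at x = 1.86:
  L_A = (1/(0.43·√(2π)))·exp(−(1.86−0.42)²/(2·0.43²)) = 0.927773·exp(-5.60736) = 0.00340564
  L_B = (1/(0.82·√(2π)))·exp(−(1.86−0.90)²/(2·0.82²)) = 0.486515·exp(-0.68531) = 0.245172
  L_C = (1/(0.49·√(2π)))·exp(−(1.86−1.25)²/(2·0.49²)) = 0.814168·exp(-0.77489) = 0.375133
  L_D = (1/(0.59·√(2π)))·exp(−(1.86−6.82)²/(2·0.59²)) = 0.676173·exp(-35.33697) = 3.04373e-16
0.0525186 / 0.105424 ≈ 0.498

0.498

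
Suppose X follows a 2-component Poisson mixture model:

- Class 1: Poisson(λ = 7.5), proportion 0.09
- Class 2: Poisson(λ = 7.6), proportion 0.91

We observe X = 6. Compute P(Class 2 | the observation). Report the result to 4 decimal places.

0.9083

Apply Bayes' rule: the posterior for each component is proportional to its prior times its likelihood at x.
Component likelihoods at x = 6:
  L_1 = e^(−7.5)·7.5^6/6! = 0.136718
  L_2 = e^(−7.6)·7.6^6/6! = 0.13394
Multiply by the mixture weights:
  π_1·L_1 = 0.09 × 0.136718 = 0.0123046
  π_2·L_2 = 0.91 × 0.13394 = 0.121886
Denominator: 0.0123046 + 0.121886 = 0.13419
Responsibility of Class 2: 0.121886 / 0.13419 ≈ 0.9083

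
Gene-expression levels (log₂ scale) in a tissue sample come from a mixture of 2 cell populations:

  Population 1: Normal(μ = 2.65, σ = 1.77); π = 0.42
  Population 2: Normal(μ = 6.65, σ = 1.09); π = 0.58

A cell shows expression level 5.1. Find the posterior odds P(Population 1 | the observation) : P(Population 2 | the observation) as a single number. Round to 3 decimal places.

Since P(k|x) ∝ w_k f_k(x), the posterior odds are w_i f_i(x) / (w_j f_j(x)).
Evaluate each component's likelihood at the observed value:
  f_1 = 0.0864753
  f_2 = 0.133163
Odds = (0.42/0.58) × (0.0864753/0.133163) = 0.724138 × 0.649396 ≈ 0.470

0.470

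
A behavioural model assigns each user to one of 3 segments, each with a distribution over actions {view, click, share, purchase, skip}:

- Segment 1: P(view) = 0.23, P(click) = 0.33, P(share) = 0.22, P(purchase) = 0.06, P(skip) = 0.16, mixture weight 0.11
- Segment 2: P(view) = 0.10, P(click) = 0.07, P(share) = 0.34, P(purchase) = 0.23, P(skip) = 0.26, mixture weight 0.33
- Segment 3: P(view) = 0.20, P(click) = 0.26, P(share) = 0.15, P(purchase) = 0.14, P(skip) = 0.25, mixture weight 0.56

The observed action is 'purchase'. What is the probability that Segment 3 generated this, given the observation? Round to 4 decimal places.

Apply Bayes' rule: the posterior for each component is proportional to its prior times its likelihood at x.
Categorical probabilities:
  L_1 = 0.06
  L_2 = 0.23
  L_3 = 0.14
Multiply by the mixture weights:
  P(Z=1)·L_1 = 0.11 × 0.06 = 0.0066
  P(Z=2)·L_2 = 0.33 × 0.23 = 0.0759
  P(Z=3)·L_3 = 0.56 × 0.14 = 0.0784
Marginal: 0.0066 + 0.0759 + 0.0784 = 0.1609
P(Segment 3 | data) = 0.0784 / 0.1609 ≈ 0.4873

0.4873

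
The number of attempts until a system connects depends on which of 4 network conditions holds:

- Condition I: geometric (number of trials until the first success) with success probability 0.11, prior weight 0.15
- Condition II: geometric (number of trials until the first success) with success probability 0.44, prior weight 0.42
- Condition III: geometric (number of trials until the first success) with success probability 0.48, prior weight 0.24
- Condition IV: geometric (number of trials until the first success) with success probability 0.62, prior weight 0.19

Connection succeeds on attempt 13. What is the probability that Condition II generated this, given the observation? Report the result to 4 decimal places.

0.0409

P(component k | x) = w_k·f_k(x) / marginal(x), where marginal(x) = Σ_j w_j·f_j(x).
Component likelihoods at x = 13:
  f_I = 0.0271689
  f_II = 0.000418513
  f_III = 0.000187621
  f_IV = 5.62076e-06
Unnormalised posteriors:
  w_I·f_I = 0.15 × 0.0271689 = 0.00407534
  w_II·f_II = 0.42 × 0.000418513 = 0.000175775
  w_III·f_III = 0.24 × 0.000187621 = 4.5029e-05
  w_IV·f_IV = 0.19 × 5.62076e-06 = 1.06794e-06
Evidence: 0.00407534 + 0.000175775 + 4.5029e-05 + 1.06794e-06 = 0.00429721
Responsibility of Condition II: 0.000175775 / 0.00429721 ≈ 0.0409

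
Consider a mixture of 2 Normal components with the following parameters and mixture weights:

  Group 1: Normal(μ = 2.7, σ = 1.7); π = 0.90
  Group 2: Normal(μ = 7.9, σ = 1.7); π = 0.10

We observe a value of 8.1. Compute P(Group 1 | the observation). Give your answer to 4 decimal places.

P(component k | x) = P(Z=k)·f_k(x) / marginal(x), where marginal(x) = Σ_j P(Z=j)·f_j(x).
Component likelihoods at x = 8.1:
  p_1 = 0.00151166
  p_2 = 0.233054
Weight by the priors:
  P(Z=1)·p_1 = 0.90 × 0.00151166 = 0.00136049
  P(Z=2)·p_2 = 0.10 × 0.233054 = 0.0233054
Sum: 0.00136049 + 0.0233054 = 0.0246658
Responsibility of Group 1: 0.00136049 / 0.0246658 ≈ 0.0552

0.0552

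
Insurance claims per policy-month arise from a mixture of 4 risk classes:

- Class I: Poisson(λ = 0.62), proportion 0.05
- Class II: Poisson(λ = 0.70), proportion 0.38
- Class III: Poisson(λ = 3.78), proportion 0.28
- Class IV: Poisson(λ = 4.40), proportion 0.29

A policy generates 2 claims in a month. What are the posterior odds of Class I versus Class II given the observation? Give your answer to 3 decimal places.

Only the two components matter; the odds are (P(Z=i) f_i(x)) / (P(Z=j) f_j(x)).
Component likelihoods at x = 2 claims:
  p_I = 0.103393
  p_II = 0.121663
  p_III = 0.16305
  p_IV = 0.118845
0.00516965 / 0.0462321 ≈ 0.112

0.112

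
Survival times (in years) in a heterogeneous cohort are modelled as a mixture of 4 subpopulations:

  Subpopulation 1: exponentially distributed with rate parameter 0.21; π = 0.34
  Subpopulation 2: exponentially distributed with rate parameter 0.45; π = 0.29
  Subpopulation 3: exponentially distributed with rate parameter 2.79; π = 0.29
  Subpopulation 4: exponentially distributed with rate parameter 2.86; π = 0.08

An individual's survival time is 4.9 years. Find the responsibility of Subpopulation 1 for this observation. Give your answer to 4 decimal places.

The responsibility of component k is P(Z=k) f_k(x) divided by Σ_j P(Z=j) f_j(x).
Component likelihoods at x = 4.9 years:
  p_1 = 0.0750465
  p_2 = 0.0496127
  p_3 = 3.22377e-06
  p_4 = 2.34511e-06
Weight by the priors:
  P(Z=1)·p_1 = 0.34 × 0.0750465 = 0.0255158
  P(Z=2)·p_2 = 0.29 × 0.0496127 = 0.0143877
  P(Z=3)·p_3 = 0.29 × 3.22377e-06 = 9.34894e-07
  P(Z=4)·p_4 = 0.08 × 2.34511e-06 = 1.87609e-07
Marginal: 0.0255158 + 0.0143877 + 9.34894e-07 + 1.87609e-07 = 0.0399046
P(Subpopulation 1 | 4.9 years) ≈ 0.6394

0.6394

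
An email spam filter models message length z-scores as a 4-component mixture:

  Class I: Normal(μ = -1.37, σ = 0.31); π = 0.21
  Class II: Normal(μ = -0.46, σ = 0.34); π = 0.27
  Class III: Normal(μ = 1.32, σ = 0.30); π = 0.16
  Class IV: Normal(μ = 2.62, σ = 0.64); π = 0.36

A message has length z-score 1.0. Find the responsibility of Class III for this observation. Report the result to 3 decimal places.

0.929

The responsibility of component k is π_k f_k(x) divided by Σ_j π_j f_j(x).
Component likelihoods at x = 1.0:
  f_I = 2.61589e-13
  f_II = 0.00011624
  f_III = 0.752876
  f_IV = 0.0253174
Weight by the priors:
  π_I·f_I = 0.21 × 2.61589e-13 = 5.49337e-14
  π_II·f_II = 0.27 × 0.00011624 = 3.13848e-05
  π_III·f_III = 0.16 × 0.752876 = 0.12046
  π_IV·f_IV = 0.36 × 0.0253174 = 0.00911425
Normaliser: 5.49337e-14 + 3.13848e-05 + 0.12046 + 0.00911425 = 0.129606
Responsibility of Class III: 0.12046 / 0.129606 ≈ 0.929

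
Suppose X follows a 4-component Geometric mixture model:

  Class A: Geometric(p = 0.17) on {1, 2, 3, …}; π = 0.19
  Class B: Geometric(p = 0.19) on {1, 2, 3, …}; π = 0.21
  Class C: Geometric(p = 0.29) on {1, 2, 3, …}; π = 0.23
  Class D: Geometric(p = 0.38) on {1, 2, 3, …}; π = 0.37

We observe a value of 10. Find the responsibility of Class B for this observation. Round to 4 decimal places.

Apply Bayes' rule: the posterior for each component is proportional to its prior times its likelihood at x.
Component likelihoods at x = 10:
  L_A = 0.0317798
  L_B = 0.028518
  L_C = 0.0132961
  L_D = 0.00514409
Weight by the priors:
  w_A·L_A = 0.19 × 0.0317798 = 0.00603817
  w_B·L_B = 0.21 × 0.028518 = 0.00598878
  w_C·L_C = 0.23 × 0.0132961 = 0.00305809
  w_D·L_D = 0.37 × 0.00514409 = 0.00190331
Sum: 0.00603817 + 0.00598878 + 0.00305809 + 0.00190331 = 0.0169884
P(Class B | data) ≈ 0.3525

0.3525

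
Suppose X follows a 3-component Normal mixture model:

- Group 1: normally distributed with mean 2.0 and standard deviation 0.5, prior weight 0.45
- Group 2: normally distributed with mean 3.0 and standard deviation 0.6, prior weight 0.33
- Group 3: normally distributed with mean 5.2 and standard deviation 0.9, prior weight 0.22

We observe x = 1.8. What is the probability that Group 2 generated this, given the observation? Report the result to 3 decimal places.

0.082

Apply Bayes' rule: the posterior for each component is proportional to its prior times its likelihood at x.
Component likelihoods at x = 1.8:
  f_1 = (1/(0.5·√(2π)))·exp(−(1.8−2.0)²/(2·0.5²)) = 0.797885·exp(-0.08000) = 0.73654
  f_2 = (1/(0.6·√(2π)))·exp(−(1.8−3.0)²/(2·0.6²)) = 0.664904·exp(-2.00000) = 0.0899849
  f_3 = (1/(0.9·√(2π)))·exp(−(1.8−5.2)²/(2·0.9²)) = 0.443269·exp(-7.13580) = 0.000352881
Multiply by the mixture weights:
  π_1·f_1 = 0.45 × 0.73654 = 0.331443
  π_2·f_2 = 0.33 × 0.0899849 = 0.029695
  π_3·f_3 = 0.22 × 0.000352881 = 7.76338e-05
Marginal: 0.331443 + 0.029695 + 7.76338e-05 = 0.361216
So the posterior for Group 2 is 0.029695 / 0.361216 ≈ 0.082.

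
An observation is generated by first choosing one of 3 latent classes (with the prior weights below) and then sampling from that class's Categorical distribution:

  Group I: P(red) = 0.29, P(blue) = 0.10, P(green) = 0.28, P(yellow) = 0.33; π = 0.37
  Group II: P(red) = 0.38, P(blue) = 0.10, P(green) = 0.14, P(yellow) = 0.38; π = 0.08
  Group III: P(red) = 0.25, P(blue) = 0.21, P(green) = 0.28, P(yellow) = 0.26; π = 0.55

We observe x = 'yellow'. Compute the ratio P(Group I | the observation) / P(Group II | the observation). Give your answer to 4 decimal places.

4.0164

The posterior odds equal the prior odds times the likelihood ratio: (P(Z=i)/P(Z=j))·(f_i(x)/f_j(x)).
Evaluate each component's likelihood at the observed value:
  p_I = P(yellow | comp) = 0.33
  p_II = P(yellow | comp) = 0.38
  p_III = P(yellow | comp) = 0.26
Odds = (0.37/0.08) × (0.33/0.38) = 4.625 × 0.868421 ≈ 4.0164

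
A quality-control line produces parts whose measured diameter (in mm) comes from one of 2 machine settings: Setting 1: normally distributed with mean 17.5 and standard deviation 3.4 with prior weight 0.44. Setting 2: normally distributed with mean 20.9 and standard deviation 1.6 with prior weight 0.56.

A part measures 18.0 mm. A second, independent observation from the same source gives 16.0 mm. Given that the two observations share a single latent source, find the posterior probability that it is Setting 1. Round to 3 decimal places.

0.989

By Bayes' theorem, P(k | x) = π_k f_k(x) / Σ_j π_j f_j(x).
Since both observations come from the same component, the likelihood for component k is f_k(x₁)·f_k(x₂).
  L_1 = [0.116074] × [0.106455] = 0.0123567
  L_2 = [0.0482422] × [0.00229185] = 0.000110564
Multiply by the mixture weights:
  π_1·L_1 = 0.44 × 0.0123567 = 0.00543693
  π_2·L_2 = 0.56 × 0.000110564 = 6.19159e-05
Evidence: 0.00543693 + 6.19159e-05 = 0.00549885
P(Setting 1 | x₁,x₂) = 0.00543693 / 0.00549885 ≈ 0.989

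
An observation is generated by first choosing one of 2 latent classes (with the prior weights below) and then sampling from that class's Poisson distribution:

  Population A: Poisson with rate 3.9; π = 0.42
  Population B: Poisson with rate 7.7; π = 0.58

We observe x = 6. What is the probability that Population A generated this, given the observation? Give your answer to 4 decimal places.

Posterior ∝ prior × likelihood, so P(k | x) ∝ P(Z=k) f_k(x); normalise over all components.
Evaluate each component's likelihood at the observed value:
  f_A = e^(−3.9)·3.9^6/6! = 0.0989251
  f_B = e^(−7.7)·7.7^6/6! = 0.131082
Unnormalised posteriors:
  P(Z=A)·f_A = 0.42 × 0.0989251 = 0.0415486
  P(Z=B)·f_B = 0.58 × 0.131082 = 0.0760278
Normaliser: 0.0415486 + 0.0760278 = 0.117576
So the posterior for Population A is 0.0415486 / 0.117576 ≈ 0.3534.

0.3534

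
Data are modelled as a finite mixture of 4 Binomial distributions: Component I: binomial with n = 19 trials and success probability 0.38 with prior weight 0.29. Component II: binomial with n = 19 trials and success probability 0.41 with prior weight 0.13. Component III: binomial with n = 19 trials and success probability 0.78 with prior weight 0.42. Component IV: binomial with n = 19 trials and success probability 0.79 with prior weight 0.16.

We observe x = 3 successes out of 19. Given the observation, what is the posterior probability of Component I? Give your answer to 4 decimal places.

Apply Bayes' rule: the posterior for each component is proportional to its prior times its likelihood at x.
Binomial probabilities:
  f_I = C(19,3)·0.38^3·0.62^16 = 969·0.054872·0.000476724 = 0.0253479
  f_II = C(19,3)·0.41^3·0.59^16 = 969·0.068921·0.000215592 = 0.0143982
  f_III = C(19,3)·0.78^3·0.22^16 = 969·0.474552·3.01136e-11 = 1.38475e-08
  f_IV = C(19,3)·0.79^3·0.21^16 = 969·0.493039·1.43057e-11 = 6.83461e-09
Weight by the priors:
  π_I·f_I = 0.29 × 0.0253479 = 0.00735088
  π_II·f_II = 0.13 × 0.0143982 = 0.00187176
  π_III·f_III = 0.42 × 1.38475e-08 = 5.81594e-09
  π_IV·f_IV = 0.16 × 6.83461e-09 = 1.09354e-09
Denominator: 0.00735088 + 0.00187176 + 5.81594e-09 + 1.09354e-09 = 0.00922265
So the posterior for Component I is 0.00735088 / 0.00922265 ≈ 0.7970.

0.7970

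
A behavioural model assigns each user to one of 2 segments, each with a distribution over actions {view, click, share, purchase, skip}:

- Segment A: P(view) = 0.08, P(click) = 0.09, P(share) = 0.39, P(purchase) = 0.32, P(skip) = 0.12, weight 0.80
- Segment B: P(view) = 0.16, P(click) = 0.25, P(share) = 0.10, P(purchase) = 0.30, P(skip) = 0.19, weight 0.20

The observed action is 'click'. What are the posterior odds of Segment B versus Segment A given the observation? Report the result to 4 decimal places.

Since P(k|x) ∝ w_k f_k(x), the posterior odds are w_i f_i(x) / (w_j f_j(x)).
Component likelihoods at x = 'click':
  p_A = 0.09
  p_B = 0.25
Odds = (0.20/0.80) × (0.25/0.09) = 0.25 × 2.77778 ≈ 0.6944

0.6944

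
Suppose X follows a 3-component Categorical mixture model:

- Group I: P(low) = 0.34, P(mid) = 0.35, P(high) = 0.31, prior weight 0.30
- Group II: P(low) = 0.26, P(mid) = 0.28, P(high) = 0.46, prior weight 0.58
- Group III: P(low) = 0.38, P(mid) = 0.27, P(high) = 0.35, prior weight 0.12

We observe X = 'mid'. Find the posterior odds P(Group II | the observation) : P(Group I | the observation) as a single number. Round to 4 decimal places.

Only the two components matter; the odds are (π_i f_i(x)) / (π_j f_j(x)).
Categorical probabilities:
  L_I = P(mid | comp) = 0.35
  L_II = P(mid | comp) = 0.28
  L_III = P(mid | comp) = 0.27
0.1624 / 0.105 ≈ 1.5467

1.5467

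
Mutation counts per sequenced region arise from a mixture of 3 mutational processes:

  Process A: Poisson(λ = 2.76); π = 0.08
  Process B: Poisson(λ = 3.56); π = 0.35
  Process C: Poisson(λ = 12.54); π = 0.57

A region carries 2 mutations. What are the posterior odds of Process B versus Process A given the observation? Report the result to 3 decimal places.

3.271

Posterior odds = (π_i f_i(x)) / (π_j f_j(x)); the normalising sum cancels.
Poisson probabilities:
  f_A = 0.241066
  f_B = 0.180211
  f_C = 0.000281522
Posterior odds = (π_B·f_B) / (π_A·f_A) = (0.35·0.180211) / (0.08·0.241066) = 0.0630739 / 0.0192853 ≈ 3.271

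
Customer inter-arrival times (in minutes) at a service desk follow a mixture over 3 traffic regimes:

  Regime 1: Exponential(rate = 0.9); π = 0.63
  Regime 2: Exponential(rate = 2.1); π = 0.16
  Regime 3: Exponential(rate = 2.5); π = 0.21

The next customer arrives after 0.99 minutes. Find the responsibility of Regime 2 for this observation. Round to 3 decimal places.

0.132

By Bayes' theorem, P(k | x) = P(Z=k) f_k(x) / Σ_j P(Z=j) f_j(x).
Exponential densities:
  p_1 = 0.369221
  p_2 = 0.262616
  p_3 = 0.210407
Prior × likelihood for each component:
  P(Z=1)·p_1 = 0.63 × 0.369221 = 0.232609
  P(Z=2)·p_2 = 0.16 × 0.262616 = 0.0420185
  P(Z=3)·p_3 = 0.21 × 0.210407 = 0.0441856
Evidence: 0.232609 + 0.0420185 + 0.0441856 = 0.318813
Responsibility of Regime 2: 0.0420185 / 0.318813 ≈ 0.132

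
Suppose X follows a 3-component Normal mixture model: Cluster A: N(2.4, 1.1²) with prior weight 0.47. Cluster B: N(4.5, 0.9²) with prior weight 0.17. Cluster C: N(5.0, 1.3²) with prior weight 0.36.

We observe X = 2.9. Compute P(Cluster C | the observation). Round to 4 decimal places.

P(component k | x) = π_k·f_k(x) / marginal(x), where marginal(x) = Σ_j π_j·f_j(x).
Evaluate each component's likelihood at the observed value:
  f_A = 0.327079
  f_B = 0.0912799
  f_C = 0.0832392
Unnormalised posteriors:
  π_A·f_A = 0.47 × 0.327079 = 0.153727
  π_B·f_B = 0.17 × 0.0912799 = 0.0155176
  π_C·f_C = 0.36 × 0.0832392 = 0.0299661
Marginal: 0.153727 + 0.0155176 + 0.0299661 = 0.199211
So the posterior for Cluster C is 0.0299661 / 0.199211 ≈ 0.1504.

0.1504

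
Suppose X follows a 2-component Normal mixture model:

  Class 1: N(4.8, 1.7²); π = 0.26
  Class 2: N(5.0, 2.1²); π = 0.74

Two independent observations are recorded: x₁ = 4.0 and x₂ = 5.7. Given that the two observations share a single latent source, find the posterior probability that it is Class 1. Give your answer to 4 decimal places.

0.3306

Posterior ∝ prior × likelihood, so P(k | x) ∝ π_k f_k(x); normalise over all components.
Since both observations come from the same component, the likelihood for component k is f_k(x₁)·f_k(x₂).
  p_1 = [(1/(1.7·√(2π)))·exp(−(4.0−4.8)²/(2·1.7²)) = 0.234672·exp(-0.11073) = 0.210074] × [0.203986] = 0.0428522
  p_2 = [(1/(2.1·√(2π)))·exp(−(4.0−5.0)²/(2·2.1²)) = 0.189973·exp(-0.11338) = 0.16961] × [0.179706] = 0.03048
Multiply by the mixture weights:
  π_1·p_1 = 0.26 × 0.0428522 = 0.0111416
  π_2·p_2 = 0.74 × 0.03048 = 0.0225552
Normaliser: 0.0111416 + 0.0225552 = 0.0336967
P(Class 1 | x₁, x₂) = 0.0111416 / 0.0336967 ≈ 0.3306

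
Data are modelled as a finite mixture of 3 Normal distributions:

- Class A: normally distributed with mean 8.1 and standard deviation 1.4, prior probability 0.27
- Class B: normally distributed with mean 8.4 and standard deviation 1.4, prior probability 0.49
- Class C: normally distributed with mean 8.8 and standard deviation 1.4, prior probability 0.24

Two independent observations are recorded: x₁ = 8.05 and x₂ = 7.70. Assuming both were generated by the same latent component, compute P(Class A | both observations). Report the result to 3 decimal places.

The responsibility of component k is w_k f_k(x) divided by Σ_j w_j f_j(x).
Since both observations come from the same component, the likelihood for component k is f_k(x₁)·f_k(x₂).
  f_A = [(1/(1.4·√(2π)))·exp(−(8.05−8.1)²/(2·1.4²)) = 0.284959·exp(-0.00064) = 0.284777] × [0.273562] = 0.0779042
  f_B = [(1/(1.4·√(2π)))·exp(−(8.05−8.4)²/(2·1.4²)) = 0.284959·exp(-0.03125) = 0.276192] × [0.251475] = 0.0694553
  f_C = [(1/(1.4·√(2π)))·exp(−(8.05−8.8)²/(2·1.4²)) = 0.284959·exp(-0.14349) = 0.246867] × [0.20928] = 0.0516642
Weight by the priors:
  w_A·f_A = 0.27 × 0.0779042 = 0.0210341
  w_B·f_B = 0.49 × 0.0694553 = 0.0340331
  w_C·f_C = 0.24 × 0.0516642 = 0.0123994
Marginal: 0.0210341 + 0.0340331 + 0.0123994 = 0.0674667
Responsibility of Class A: 0.0210341 / 0.0674667 ≈ 0.312

0.312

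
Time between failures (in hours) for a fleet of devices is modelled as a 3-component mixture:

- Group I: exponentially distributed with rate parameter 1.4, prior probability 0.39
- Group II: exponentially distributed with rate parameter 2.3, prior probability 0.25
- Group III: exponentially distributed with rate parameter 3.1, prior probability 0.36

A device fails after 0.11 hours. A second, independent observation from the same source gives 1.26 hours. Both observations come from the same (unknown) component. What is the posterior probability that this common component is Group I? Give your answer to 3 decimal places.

P(component k | x) = P(Z=k)·f_k(x) / marginal(x), where marginal(x) = Σ_j P(Z=j)·f_j(x).
Since both observations come from the same component, the likelihood for component k is f_k(x₁)·f_k(x₂).
  p_I = [1.4·e^(−1.4·0.11) = 1.4·e^(−0.1540) = 1.20018] × [0.239901] = 0.287925
  p_II = [2.3·e^(−2.3·0.11) = 2.3·e^(−0.2530) = 1.78588] × [0.126807] = 0.226461
  p_III = [3.1·e^(−3.1·0.11) = 3.1·e^(−0.3410) = 2.20428] × [0.0623746] = 0.137491
Multiply by the mixture weights:
  P(Z=I)·p_I = 0.39 × 0.287925 = 0.112291
  P(Z=II)·p_II = 0.25 × 0.226461 = 0.0566153
  P(Z=III)·p_III = 0.36 × 0.137491 = 0.0494968
Evidence: 0.112291 + 0.0566153 + 0.0494968 = 0.218403
P(Group I | x₁, x₂) = 0.112291 / 0.218403 ≈ 0.514

0.514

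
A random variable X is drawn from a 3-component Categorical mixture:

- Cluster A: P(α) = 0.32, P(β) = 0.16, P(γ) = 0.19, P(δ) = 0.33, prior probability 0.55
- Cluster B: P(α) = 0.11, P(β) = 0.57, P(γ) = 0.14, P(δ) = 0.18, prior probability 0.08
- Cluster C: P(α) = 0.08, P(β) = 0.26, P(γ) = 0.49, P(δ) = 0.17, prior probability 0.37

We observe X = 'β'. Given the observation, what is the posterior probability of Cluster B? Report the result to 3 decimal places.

Apply Bayes' rule: the posterior for each component is proportional to its prior times its likelihood at x.
Categorical probabilities:
  L_A = P(β | comp) = 0.16
  L_B = P(β | comp) = 0.57
  L_C = P(β | comp) = 0.26
Unnormalised posteriors:
  P(Z=A)·L_A = 0.55 × 0.16 = 0.088
  P(Z=B)·L_B = 0.08 × 0.57 = 0.0456
  P(Z=C)·L_C = 0.37 × 0.26 = 0.0962
Normaliser: 0.088 + 0.0456 + 0.0962 = 0.2298
So the posterior for Cluster B is 0.0456 / 0.2298 ≈ 0.198.

0.198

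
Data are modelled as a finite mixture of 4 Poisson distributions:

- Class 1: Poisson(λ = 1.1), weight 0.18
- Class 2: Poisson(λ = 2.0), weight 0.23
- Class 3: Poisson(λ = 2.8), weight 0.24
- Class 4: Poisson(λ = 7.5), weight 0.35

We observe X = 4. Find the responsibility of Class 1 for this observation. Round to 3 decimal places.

By Bayes' theorem, P(k | x) = w_k f_k(x) / Σ_j w_j f_j(x).
Poisson probabilities:
  p_1 = 0.0203065
  p_2 = 0.0902235
  p_3 = 0.155739
  p_4 = 0.0729164
Prior × likelihood for each component:
  w_1·p_1 = 0.18 × 0.0203065 = 0.00365517
  w_2·p_2 = 0.23 × 0.0902235 = 0.0207514
  w_3·p_3 = 0.24 × 0.155739 = 0.0373773
  w_4·p_4 = 0.35 × 0.0729164 = 0.0255207
Evidence: 0.00365517 + 0.0207514 + 0.0373773 + 0.0255207 = 0.0873046
Responsibility of Class 1: 0.00365517 / 0.0873046 ≈ 0.042

0.042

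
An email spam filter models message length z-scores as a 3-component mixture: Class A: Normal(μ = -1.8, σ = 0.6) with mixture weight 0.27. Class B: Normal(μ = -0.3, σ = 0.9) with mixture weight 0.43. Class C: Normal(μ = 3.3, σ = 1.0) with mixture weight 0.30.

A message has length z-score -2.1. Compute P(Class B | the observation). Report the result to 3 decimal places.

Posterior ∝ prior × likelihood, so P(k | x) ∝ w_k f_k(x); normalise over all components.
Evaluate each component's likelihood at the observed value:
  p_A = (1/(0.6·√(2π)))·exp(−(-2.1−-1.8)²/(2·0.6²)) = 0.664904·exp(-0.12500) = 0.586776
  p_B = (1/(0.9·√(2π)))·exp(−(-2.1−-0.3)²/(2·0.9²)) = 0.443269·exp(-2.00000) = 0.05999
  p_C = (1/(1.0·√(2π)))·exp(−(-2.1−3.3)²/(2·1.0²)) = 0.398942·exp(-14.58000) = 1.85736e-07
Weight by the priors:
  w_A·p_A = 0.27 × 0.586776 = 0.158429
  w_B·p_B = 0.43 × 0.05999 = 0.0257957
  w_C·p_C = 0.30 × 1.85736e-07 = 5.57209e-08
Sum: 0.158429 + 0.0257957 + 5.57209e-08 = 0.184225
P(Class B | x) = 0.0257957 / 0.184225 ≈ 0.140

0.140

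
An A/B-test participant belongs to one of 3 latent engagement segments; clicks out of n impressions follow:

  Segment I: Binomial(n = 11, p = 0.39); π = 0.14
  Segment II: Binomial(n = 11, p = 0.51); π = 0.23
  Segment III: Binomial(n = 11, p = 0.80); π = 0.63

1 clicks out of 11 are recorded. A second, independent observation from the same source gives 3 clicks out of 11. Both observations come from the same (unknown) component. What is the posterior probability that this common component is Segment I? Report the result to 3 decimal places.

0.915

By Bayes' theorem, P(k | x) = w_k f_k(x) / Σ_j w_j f_j(x).
Since both observations come from the same component, the likelihood for component k is f_k(x₁)·f_k(x₂).
  L_I = [C(11,1)·0.39^1·0.61^10 = 11·0.39·0.00713343 = 0.0306024] × [0.187636] = 0.00574212
  L_II = [C(11,1)·0.51^1·0.49^10 = 11·0.51·0.000797923 = 0.00447635] × [0.0727383] = 0.000325602
  L_III = [C(11,1)·0.80^1·0.20^10 = 11·0.8·1.024e-07 = 9.0112e-07] × [0.000216269] = 1.94884e-10
Unnormalised posteriors:
  w_I·L_I = 0.14 × 0.00574212 = 0.000803896
  w_II·L_II = 0.23 × 0.000325602 = 7.48884e-05
  w_III·L_III = 0.63 × 1.94884e-10 = 1.22777e-10
Sum: 0.000803896 + 7.48884e-05 + 1.22777e-10 = 0.000878785
P(Segment I | x₁, x₂) ≈ 0.915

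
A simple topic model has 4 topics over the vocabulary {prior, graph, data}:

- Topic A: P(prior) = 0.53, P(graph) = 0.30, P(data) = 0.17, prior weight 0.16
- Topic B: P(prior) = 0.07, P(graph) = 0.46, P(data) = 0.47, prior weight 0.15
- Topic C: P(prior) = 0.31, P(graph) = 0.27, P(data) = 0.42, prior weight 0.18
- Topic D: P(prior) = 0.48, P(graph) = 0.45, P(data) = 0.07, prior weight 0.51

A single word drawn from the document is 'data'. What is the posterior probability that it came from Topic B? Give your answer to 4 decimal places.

0.3373

Posterior ∝ prior × likelihood, so P(k | x) ∝ w_k f_k(x); normalise over all components.
Evaluate each component's likelihood at the observed value:
  L_A = 0.17
  L_B = 0.47
  L_C = 0.42
  L_D = 0.07
Weight by the priors:
  w_A·L_A = 0.16 × 0.17 = 0.0272
  w_B·L_B = 0.15 × 0.47 = 0.0705
  w_C·L_C = 0.18 × 0.42 = 0.0756
  w_D·L_D = 0.51 × 0.07 = 0.0357
Normaliser: 0.0272 + 0.0705 + 0.0756 + 0.0357 = 0.209
Responsibility of Topic B: 0.0705 / 0.209 ≈ 0.3373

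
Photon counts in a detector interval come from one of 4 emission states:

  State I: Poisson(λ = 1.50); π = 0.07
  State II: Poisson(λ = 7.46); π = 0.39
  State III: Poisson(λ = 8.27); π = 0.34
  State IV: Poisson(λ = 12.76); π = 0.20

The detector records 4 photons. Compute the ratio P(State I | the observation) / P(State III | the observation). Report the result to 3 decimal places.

0.194

Since P(k|x) ∝ π_k f_k(x), the posterior odds are π_i f_i(x) / (π_j f_j(x)).
Component likelihoods at x = 4 photons:
  f_I = e^(−1.50)·1.50^4/4! = 0.0470665
  f_II = e^(−7.46)·7.46^4/4! = 0.074286
  f_III = e^(−8.27)·8.27^4/4! = 0.0499109
  f_IV = e^(−12.76)·12.76^4/4! = 0.0031739
Odds = (0.07/0.34) × (0.0470665/0.0499109) = 0.205882 × 0.943011 ≈ 0.194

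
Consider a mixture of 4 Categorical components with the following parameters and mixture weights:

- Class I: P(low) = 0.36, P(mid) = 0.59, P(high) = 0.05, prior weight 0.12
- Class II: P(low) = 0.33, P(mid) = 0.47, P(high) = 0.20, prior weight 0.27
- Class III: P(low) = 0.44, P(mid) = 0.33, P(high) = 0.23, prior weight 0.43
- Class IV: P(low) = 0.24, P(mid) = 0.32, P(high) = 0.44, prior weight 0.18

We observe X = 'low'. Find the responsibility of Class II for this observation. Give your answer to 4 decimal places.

0.2443

P(component k | x) = w_k·f_k(x) / marginal(x), where marginal(x) = Σ_j w_j·f_j(x).
Categorical probabilities:
  p_I = 0.36
  p_II = 0.33
  p_III = 0.44
  p_IV = 0.24
Multiply by the mixture weights:
  w_I·p_I = 0.12 × 0.36 = 0.0432
  w_II·p_II = 0.27 × 0.33 = 0.0891
  w_III·p_III = 0.43 × 0.44 = 0.1892
  w_IV·p_IV = 0.18 × 0.24 = 0.0432
Denominator: 0.0432 + 0.0891 + 0.1892 + 0.0432 = 0.3647
P(Class II | data) ≈ 0.2443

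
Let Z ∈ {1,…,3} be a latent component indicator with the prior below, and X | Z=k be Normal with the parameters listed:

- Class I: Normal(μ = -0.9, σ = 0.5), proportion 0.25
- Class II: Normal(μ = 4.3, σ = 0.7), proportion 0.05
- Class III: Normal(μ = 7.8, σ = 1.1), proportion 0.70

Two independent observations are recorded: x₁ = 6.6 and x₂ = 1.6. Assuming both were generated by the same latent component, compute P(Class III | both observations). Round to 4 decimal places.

Apply Bayes' rule: the posterior for each component is proportional to its prior times its likelihood at x.
Since both observations come from the same component, the likelihood for component k is f_k(x₁)·f_k(x₂).
  p_I = [(1/(0.5·√(2π)))·exp(−(6.6−-0.9)²/(2·0.5²)) = 0.797885·exp(-112.50000) = 1.10614e-49] × [2.97344e-06] = 3.28905e-55
  p_II = [(1/(0.7·√(2π)))·exp(−(6.6−4.3)²/(2·0.7²)) = 0.569918·exp(-5.39796) = 0.00257934] × [0.000335114] = 8.64373e-07
  p_III = [(1/(1.1·√(2π)))·exp(−(6.6−7.8)²/(2·1.1²)) = 0.362675·exp(-0.59504) = 0.20003] × [4.582e-08] = 9.16535e-09
Prior × likelihood for each component:
  π_I·p_I = 0.25 × 3.28905e-55 = 8.22261e-56
  π_II·p_II = 0.05 × 8.64373e-07 = 4.32186e-08
  π_III·p_III = 0.70 × 9.16535e-09 = 6.41574e-09
Sum: 8.22261e-56 + 4.32186e-08 + 6.41574e-09 = 4.96344e-08
P(Class III | x₁, x₂) = 6.41574e-09 / 4.96344e-08 ≈ 0.1293

0.1293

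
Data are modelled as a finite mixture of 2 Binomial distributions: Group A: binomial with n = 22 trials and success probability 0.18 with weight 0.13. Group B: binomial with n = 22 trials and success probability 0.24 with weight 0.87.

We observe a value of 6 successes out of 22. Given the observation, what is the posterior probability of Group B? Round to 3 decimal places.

0.918

By Bayes' theorem, P(k | x) = w_k f_k(x) / Σ_j w_j f_j(x).
Component likelihoods at x = 6 successes out of 22:
  f_A = C(22,6)·0.18^6·0.82^16 = 74613·3.40122e-05·0.0417851 = 0.10604
  f_B = C(22,6)·0.24^6·0.76^16 = 74613·0.000191103·0.0123885 = 0.176644
Unnormalised posteriors:
  w_A·f_A = 0.13 × 0.10604 = 0.0137852
  w_B·f_B = 0.87 × 0.176644 = 0.15368
Evidence: 0.0137852 + 0.15368 = 0.167466
P(Group B | data) = 0.15368 / 0.167466 ≈ 0.918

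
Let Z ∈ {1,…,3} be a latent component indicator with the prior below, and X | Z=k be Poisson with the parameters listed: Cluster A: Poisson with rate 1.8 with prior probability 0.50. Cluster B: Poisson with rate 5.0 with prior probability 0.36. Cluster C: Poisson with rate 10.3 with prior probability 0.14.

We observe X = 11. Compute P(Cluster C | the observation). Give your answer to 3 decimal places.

0.846

P(component k | x) = π_k·f_k(x) / marginal(x), where marginal(x) = Σ_j π_j·f_j(x).
Component likelihoods at x = 11:
  f_A = e^(−1.8)·1.8^11/11! = 2.66141e-06
  f_B = e^(−5.0)·5.0^11/11! = 0.00824218
  f_C = e^(−10.3)·10.3^11/11! = 0.116633
Unnormalised posteriors:
  π_A·f_A = 0.50 × 2.66141e-06 = 1.3307e-06
  π_B·f_B = 0.36 × 0.00824218 = 0.00296718
  π_C·f_C = 0.14 × 0.116633 = 0.0163286
Marginal: 1.3307e-06 + 0.00296718 + 0.0163286 = 0.0192971
P(Cluster C | the observation) = 0.0163286 / 0.0192971 ≈ 0.846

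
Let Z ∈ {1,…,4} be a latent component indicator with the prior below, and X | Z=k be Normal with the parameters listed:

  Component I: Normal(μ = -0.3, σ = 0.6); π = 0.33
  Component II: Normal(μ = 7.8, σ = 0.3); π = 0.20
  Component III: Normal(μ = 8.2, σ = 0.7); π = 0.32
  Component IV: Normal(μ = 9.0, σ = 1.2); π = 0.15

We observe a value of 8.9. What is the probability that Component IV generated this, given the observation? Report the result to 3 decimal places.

The responsibility of component k is P(Z=k) f_k(x) divided by Σ_j P(Z=j) f_j(x).
Evaluate each component's likelihood at the observed value:
  f_I = 5.8753e-52
  f_II = 0.0016009
  f_III = 0.345672
  f_IV = 0.3313
Multiply by the mixture weights:
  P(Z=I)·f_I = 0.33 × 5.8753e-52 = 1.93885e-52
  P(Z=II)·f_II = 0.20 × 0.0016009 = 0.00032018
  P(Z=III)·f_III = 0.32 × 0.345672 = 0.110615
  P(Z=IV)·f_IV = 0.15 × 0.3313 = 0.0496949
Sum: 1.93885e-52 + 0.00032018 + 0.110615 + 0.0496949 = 0.16063
P(Component IV | 8.9) = 0.0496949 / 0.16063 ≈ 0.309

0.309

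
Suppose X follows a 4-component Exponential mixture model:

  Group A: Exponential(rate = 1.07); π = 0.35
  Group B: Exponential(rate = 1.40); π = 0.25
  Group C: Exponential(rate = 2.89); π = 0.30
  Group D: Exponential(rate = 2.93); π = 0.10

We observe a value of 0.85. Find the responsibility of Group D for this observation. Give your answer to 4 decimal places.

0.0682

P(component k | x) = π_k·f_k(x) / marginal(x), where marginal(x) = Σ_j π_j·f_j(x).
Exponential densities:
  p_A = 0.430916
  p_B = 0.42591
  p_C = 0.247773
  p_D = 0.242805
Unnormalised posteriors:
  π_A·p_A = 0.35 × 0.430916 = 0.150821
  π_B·p_B = 0.25 × 0.42591 = 0.106477
  π_C·p_C = 0.30 × 0.247773 = 0.0743318
  π_D·p_D = 0.10 × 0.242805 = 0.0242805
Marginal: 0.150821 + 0.106477 + 0.0743318 + 0.0242805 = 0.35591
P(Group D | x) ≈ 0.0682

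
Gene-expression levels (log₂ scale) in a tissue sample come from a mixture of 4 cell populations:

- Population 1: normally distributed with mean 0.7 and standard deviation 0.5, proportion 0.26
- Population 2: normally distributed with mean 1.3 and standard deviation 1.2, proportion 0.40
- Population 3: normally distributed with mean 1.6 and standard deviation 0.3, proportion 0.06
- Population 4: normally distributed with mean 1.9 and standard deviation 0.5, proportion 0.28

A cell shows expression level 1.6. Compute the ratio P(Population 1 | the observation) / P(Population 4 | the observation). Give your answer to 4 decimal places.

Since P(k|x) ∝ π_k f_k(x), the posterior odds are π_i f_i(x) / (π_j f_j(x)).
Normal densities:
  L_1 = (1/(0.5·√(2π)))·exp(−(1.6−0.7)²/(2·0.5²)) = 0.797885·exp(-1.62000) = 0.1579
  L_2 = (1/(1.2·√(2π)))·exp(−(1.6−1.3)²/(2·1.2²)) = 0.332452·exp(-0.03125) = 0.322223
  L_3 = (1/(0.3·√(2π)))·exp(−(1.6−1.6)²/(2·0.3²)) = 1.329808·exp(-0.00000) = 1.32981
  L_4 = (1/(0.5·√(2π)))·exp(−(1.6−1.9)²/(2·0.5²)) = 0.797885·exp(-0.18000) = 0.666449
0.0410541 / 0.186606 ≈ 0.2200

0.2200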